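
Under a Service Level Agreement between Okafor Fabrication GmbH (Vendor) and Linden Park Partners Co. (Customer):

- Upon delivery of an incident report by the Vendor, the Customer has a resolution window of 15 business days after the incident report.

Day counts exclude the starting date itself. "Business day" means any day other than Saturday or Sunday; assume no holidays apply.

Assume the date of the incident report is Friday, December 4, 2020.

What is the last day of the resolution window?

The last day of the resolution window: counting 15 business days from Friday, December 4, 2020 (Dec 7, Dec 8, Dec 9, Dec 10, …, Dec 23, Dec 24, Dec 25, skipping weekends) reaches Friday, December 25, 2020.

December 25, 2020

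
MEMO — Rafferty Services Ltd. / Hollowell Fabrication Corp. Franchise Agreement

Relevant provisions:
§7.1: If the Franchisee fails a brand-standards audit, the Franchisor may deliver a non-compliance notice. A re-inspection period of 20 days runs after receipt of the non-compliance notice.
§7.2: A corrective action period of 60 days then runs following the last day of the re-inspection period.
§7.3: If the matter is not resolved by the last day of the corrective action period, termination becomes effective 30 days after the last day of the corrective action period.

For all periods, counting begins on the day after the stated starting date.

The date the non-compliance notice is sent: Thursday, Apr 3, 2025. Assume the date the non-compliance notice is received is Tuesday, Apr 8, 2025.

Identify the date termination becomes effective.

The last day of the re-inspection period: Apr 8, 2025 + 20 days = Apr 28, 2025.
Adding 60 calendar days to Apr 28, 2025 gives Jun 27, 2025, which is the last day of the corrective action period.
The date termination becomes effective: Jun 27, 2025 + 30 days = Jul 27, 2025.

Jul 27, 2025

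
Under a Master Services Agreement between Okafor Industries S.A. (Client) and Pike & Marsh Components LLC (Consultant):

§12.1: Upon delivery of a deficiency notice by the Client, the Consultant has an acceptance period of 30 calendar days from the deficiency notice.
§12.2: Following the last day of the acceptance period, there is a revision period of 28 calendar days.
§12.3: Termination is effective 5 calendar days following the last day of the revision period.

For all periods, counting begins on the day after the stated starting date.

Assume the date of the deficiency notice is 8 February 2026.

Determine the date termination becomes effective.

The last day of the acceptance period: 8 February 2026 + 30 days = 10 March 2026.
The last day of the revision period: 10 March 2026 + 28 days = 7 April 2026.
The date termination becomes effective: 7 April 2026 + 5 days = 12 April 2026.

12 April 2026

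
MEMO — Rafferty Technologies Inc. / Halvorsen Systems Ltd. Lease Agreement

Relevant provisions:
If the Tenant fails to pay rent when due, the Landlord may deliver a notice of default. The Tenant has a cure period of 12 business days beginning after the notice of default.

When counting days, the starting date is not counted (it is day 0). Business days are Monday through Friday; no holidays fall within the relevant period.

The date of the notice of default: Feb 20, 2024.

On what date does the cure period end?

Mar 7, 2024

From Tuesday, Feb 20, 2024, 12 business days (Feb 21, Feb 22, Feb 23, Feb 26, …, Mar 5, Mar 6, Mar 7, skipping weekends) brings us to Thursday, Mar 7, 2024, which is the last day of the cure period.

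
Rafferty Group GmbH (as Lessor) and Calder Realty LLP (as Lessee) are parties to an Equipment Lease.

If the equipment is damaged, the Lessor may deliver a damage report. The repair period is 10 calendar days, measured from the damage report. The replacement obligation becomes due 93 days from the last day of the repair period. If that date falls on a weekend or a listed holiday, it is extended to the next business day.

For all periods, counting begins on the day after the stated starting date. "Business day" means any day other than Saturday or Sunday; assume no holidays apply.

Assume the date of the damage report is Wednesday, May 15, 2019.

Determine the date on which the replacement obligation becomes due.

The last day of the repair period: 10 calendar days after May 15, 2019 is May 25, 2019.
The date on which the replacement obligation becomes due: 93 calendar days after May 25, 2019 is Aug 26, 2019. Aug 26, 2019 is a Monday, so no roll-forward applies.

Aug 26, 2019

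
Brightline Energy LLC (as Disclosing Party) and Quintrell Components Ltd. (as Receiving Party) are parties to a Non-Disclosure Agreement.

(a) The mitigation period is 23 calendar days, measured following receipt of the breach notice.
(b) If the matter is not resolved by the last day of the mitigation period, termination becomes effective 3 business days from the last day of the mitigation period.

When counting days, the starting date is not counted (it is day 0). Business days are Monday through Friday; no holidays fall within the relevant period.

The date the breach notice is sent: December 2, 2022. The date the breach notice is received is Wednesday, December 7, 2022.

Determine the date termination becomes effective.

January 4, 2023

The last day of the mitigation period: December 7, 2022 + 23 days = December 30, 2022.
From Friday, December 30, 2022, 3 business days (Jan 2, Jan 3, Jan 4, skipping weekends) brings us to Wednesday, January 4, 2023, which is the date termination becomes effective.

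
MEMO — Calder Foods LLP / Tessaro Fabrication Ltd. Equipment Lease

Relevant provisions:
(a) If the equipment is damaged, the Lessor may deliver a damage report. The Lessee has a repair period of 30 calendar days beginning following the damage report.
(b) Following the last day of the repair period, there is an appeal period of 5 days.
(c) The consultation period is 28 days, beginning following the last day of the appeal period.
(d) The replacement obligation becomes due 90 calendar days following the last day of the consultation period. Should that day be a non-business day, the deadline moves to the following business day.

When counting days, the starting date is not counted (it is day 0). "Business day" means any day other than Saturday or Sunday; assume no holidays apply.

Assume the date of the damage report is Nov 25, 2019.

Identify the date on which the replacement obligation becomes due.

Adding 30 calendar days to Nov 25, 2019 gives Dec 25, 2019, which is the last day of the repair period.
The last day of the appeal period: Dec 25, 2019 + 5 days = Dec 30, 2019.
Adding 28 calendar days to Dec 30, 2019 gives Jan 27, 2020, which is the last day of the consultation period.
The date on which the replacement obligation becomes due: Jan 27, 2020 + 90 days = Apr 26, 2020. That falls on a Sunday, so it rolls to the next business day, Monday, Apr 27, 2020.

Apr 27, 2020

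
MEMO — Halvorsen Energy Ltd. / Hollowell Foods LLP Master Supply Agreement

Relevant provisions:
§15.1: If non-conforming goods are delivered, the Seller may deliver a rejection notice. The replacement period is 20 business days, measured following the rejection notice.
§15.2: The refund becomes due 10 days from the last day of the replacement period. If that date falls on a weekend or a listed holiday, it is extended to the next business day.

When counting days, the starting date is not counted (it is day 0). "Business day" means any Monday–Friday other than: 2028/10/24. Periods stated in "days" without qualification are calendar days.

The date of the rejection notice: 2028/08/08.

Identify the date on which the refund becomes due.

2028/09/15

From Tuesday, 2028/08/08, 20 business days (Aug 9, Aug 10, Aug 11, Aug 14, …, Sep 1, Sep 4, Sep 5, skipping weekends) brings us to Tuesday, 2028/09/05, which is the last day of the replacement period.
The date on which the refund becomes due: 2028/09/05 + 10 days = 2028/09/15. 2028/09/15 is a Friday and is not a listed holiday, so no roll-forward applies.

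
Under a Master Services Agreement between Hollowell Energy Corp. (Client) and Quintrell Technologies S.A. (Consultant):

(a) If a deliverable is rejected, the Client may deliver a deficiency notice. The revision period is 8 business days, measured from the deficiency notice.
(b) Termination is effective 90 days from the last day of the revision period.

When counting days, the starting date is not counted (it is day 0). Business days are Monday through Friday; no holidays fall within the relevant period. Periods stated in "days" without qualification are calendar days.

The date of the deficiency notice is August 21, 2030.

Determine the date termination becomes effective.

December 1, 2030

The last day of the revision period: 8 business days after Wednesday, August 21, 2030, skipping weekends — Aug 22, Aug 23, Aug 26, Aug 27, Aug 28, Aug 29, Aug 30, Sep 2 — lands on Monday, September 2, 2030.
Adding 90 calendar days to September 2, 2030 gives December 1, 2030, which is the date termination becomes effective.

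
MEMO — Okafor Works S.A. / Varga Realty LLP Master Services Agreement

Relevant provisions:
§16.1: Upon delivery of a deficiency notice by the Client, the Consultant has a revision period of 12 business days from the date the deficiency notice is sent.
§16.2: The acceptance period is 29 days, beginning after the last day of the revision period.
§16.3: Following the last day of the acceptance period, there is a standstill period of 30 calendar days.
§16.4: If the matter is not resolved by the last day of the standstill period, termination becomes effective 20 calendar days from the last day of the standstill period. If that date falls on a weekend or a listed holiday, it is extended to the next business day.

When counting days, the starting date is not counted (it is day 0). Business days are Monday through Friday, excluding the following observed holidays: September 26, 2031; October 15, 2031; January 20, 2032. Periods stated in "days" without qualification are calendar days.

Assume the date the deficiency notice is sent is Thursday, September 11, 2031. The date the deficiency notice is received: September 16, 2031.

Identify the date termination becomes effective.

December 18, 2031

The last day of the revision period: 12 business days after Thursday, September 11, 2031, skipping weekends and the listed holiday on Sep 26 — Sep 12, Sep 15, Sep 16, Sep 17, …, Sep 25, Sep 29, Sep 30 — lands on Tuesday, September 30, 2031.
The last day of the acceptance period: September 30, 2031 + 29 days = October 29, 2031.
The last day of the standstill period: 30 calendar days after October 29, 2031 is November 28, 2031.
Adding 20 calendar days to November 28, 2031 gives December 18, 2031, which is the date termination becomes effective. December 18, 2031 is a Thursday and is not a listed holiday, so no roll-forward applies.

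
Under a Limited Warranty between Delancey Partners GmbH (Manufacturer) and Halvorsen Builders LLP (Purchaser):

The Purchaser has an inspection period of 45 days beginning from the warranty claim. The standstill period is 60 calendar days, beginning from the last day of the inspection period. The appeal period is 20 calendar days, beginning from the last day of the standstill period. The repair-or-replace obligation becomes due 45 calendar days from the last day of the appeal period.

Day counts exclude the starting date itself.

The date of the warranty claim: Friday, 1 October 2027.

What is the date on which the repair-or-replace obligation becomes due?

The last day of the inspection period: 45 calendar days after 1 October 2027 is 15 November 2027.
Adding 60 calendar days to 15 November 2027 gives 14 January 2028, which is the last day of the standstill period.
Adding 20 calendar days to 14 January 2028 gives 3 February 2028, which is the last day of the appeal period.
Adding 45 calendar days to 3 February 2028 gives 19 March 2028, which is the date on which the repair-or-replace obligation becomes due.

19 March 2028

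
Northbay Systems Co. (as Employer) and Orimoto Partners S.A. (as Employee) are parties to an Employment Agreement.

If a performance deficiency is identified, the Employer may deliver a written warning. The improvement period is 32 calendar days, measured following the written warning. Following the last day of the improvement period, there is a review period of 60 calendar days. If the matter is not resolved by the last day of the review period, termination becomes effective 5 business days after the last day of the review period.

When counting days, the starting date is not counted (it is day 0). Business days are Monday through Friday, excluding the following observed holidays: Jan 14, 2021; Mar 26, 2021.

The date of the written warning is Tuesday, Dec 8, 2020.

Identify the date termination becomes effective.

Mar 17, 2021

Adding 32 calendar days to Dec 8, 2020 gives Jan 9, 2021, which is the last day of the improvement period.
The last day of the review period: Jan 9, 2021 + 60 days = Mar 10, 2021.
The date termination becomes effective: 5 business days after Wednesday, Mar 10, 2021, skipping weekends — Mar 11, Mar 12, Mar 15, Mar 16, Mar 17 — lands on Wednesday, Mar 17, 2021.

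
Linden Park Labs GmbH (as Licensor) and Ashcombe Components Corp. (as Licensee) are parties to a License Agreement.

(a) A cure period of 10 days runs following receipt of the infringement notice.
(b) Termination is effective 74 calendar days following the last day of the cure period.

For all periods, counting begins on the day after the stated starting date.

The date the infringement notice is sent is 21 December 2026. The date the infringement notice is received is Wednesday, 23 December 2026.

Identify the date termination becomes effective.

17 March 2027

Adding 10 calendar days to 23 December 2026 gives 2 January 2027, which is the last day of the cure period.
The date termination becomes effective: 74 calendar days after 2 January 2027 is 17 March 2027.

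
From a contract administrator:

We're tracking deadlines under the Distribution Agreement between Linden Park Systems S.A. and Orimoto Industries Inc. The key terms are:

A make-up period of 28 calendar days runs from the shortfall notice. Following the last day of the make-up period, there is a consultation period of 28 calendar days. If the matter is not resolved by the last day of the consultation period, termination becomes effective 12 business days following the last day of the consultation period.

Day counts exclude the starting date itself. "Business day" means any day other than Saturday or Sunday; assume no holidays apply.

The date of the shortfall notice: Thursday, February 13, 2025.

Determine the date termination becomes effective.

April 28, 2025

Adding 28 calendar days to February 13, 2025 gives March 13, 2025, which is the last day of the make-up period.
The last day of the consultation period: March 13, 2025 + 28 days = April 10, 2025.
The date termination becomes effective: 12 business days after Thursday, April 10, 2025, skipping weekends — Apr 11, Apr 14, Apr 15, Apr 16, …, Apr 24, Apr 25, Apr 28 — lands on Monday, April 28, 2025.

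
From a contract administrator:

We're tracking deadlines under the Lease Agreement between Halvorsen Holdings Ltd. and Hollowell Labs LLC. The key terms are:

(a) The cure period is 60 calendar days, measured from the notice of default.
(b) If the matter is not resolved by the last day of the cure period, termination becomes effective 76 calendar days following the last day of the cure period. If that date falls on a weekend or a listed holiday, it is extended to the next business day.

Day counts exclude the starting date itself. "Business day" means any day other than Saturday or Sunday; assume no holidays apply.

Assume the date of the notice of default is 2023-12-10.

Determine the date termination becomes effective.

The last day of the cure period: 2023-12-10 + 60 days = 2024-02-08.
The date termination becomes effective: 76 calendar days after 2024-02-08 is 2024-04-24. 2024-04-24 is a Wednesday, so no roll-forward applies.

2024-04-24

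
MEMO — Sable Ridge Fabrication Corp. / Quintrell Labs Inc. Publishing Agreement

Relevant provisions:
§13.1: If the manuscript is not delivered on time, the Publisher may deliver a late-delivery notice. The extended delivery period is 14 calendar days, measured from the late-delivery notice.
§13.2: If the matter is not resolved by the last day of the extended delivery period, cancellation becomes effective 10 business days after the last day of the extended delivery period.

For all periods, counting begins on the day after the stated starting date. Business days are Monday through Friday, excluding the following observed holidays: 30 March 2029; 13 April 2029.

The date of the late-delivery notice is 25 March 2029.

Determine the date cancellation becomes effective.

23 April 2029

Adding 14 calendar days to 25 March 2029 gives 8 April 2029, which is the last day of the extended delivery period.
The date cancellation becomes effective: counting 10 business days from Sunday, 8 April 2029 (Apr 9, Apr 10, Apr 11, Apr 12, Apr 16, Apr 17, Apr 18, Apr 19, Apr 20, Apr 23, skipping weekends and the listed holiday on Apr 13) reaches Monday, 23 April 2029.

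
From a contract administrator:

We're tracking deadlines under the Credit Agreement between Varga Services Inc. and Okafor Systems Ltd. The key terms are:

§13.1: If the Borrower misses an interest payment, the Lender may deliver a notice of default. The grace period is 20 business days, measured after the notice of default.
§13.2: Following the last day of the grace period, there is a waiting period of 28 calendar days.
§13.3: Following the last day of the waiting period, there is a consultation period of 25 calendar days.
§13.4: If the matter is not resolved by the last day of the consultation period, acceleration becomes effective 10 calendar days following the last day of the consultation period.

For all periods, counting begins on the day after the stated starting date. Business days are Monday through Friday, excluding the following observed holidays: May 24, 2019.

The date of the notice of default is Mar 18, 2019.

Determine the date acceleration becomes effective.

From Monday, Mar 18, 2019, 20 business days (Mar 19, Mar 20, Mar 21, Mar 22, …, Apr 11, Apr 12, Apr 15, skipping weekends) brings us to Monday, Apr 15, 2019, which is the last day of the grace period.
Adding 28 calendar days to Apr 15, 2019 gives May 13, 2019, which is the last day of the waiting period.
The last day of the consultation period: May 13, 2019 + 25 days = Jun 7, 2019.
The date acceleration becomes effective: 10 calendar days after Jun 7, 2019 is Jun 17, 2019.

Jun 17, 2019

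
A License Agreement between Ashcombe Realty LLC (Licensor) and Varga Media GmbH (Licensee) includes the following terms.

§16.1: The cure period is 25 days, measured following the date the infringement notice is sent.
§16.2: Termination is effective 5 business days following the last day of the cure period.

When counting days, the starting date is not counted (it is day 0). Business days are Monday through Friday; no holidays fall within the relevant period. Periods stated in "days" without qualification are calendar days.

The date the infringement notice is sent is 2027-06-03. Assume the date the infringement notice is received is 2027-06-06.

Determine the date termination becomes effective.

2027-07-05

The last day of the cure period: 25 calendar days after 2027-06-03 is 2027-06-28.
From Monday, 2027-06-28, 5 business days (Jun 29, Jun 30, Jul 1, Jul 2, Jul 5, skipping weekends) brings us to Monday, 2027-07-05, which is the date termination becomes effective.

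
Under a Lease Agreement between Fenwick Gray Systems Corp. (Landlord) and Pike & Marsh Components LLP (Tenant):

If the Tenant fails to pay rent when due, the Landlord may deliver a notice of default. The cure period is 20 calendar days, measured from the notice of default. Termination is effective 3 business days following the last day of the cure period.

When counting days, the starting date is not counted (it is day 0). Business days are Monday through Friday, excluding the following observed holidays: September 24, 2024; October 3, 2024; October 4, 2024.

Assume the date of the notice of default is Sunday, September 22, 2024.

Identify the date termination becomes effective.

The last day of the cure period: 20 calendar days after September 22, 2024 is October 12, 2024.
From Saturday, October 12, 2024, 3 business days (Oct 14, Oct 15, Oct 16, skipping weekends) brings us to Wednesday, October 16, 2024, which is the date termination becomes effective.

October 16, 2024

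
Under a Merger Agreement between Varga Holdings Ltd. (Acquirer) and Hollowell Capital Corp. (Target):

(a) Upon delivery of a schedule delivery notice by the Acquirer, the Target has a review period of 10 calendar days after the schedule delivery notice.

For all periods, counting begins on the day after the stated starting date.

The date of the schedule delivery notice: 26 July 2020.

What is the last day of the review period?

The last day of the review period: 26 July 2020 + 10 days = 5 August 2020.

5 August 2020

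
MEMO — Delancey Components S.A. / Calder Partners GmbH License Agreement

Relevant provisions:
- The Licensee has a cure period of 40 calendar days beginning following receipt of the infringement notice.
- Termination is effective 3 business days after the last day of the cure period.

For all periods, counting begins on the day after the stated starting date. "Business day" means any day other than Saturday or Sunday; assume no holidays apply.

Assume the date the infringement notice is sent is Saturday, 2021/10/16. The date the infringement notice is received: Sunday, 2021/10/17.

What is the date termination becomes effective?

2021/12/01

The last day of the cure period: 2021/10/17 + 40 days = 2021/11/26.
The date termination becomes effective: counting 3 business days from Friday, 2021/11/26 (Nov 29, Nov 30, Dec 1, skipping weekends) reaches Wednesday, 2021/12/01.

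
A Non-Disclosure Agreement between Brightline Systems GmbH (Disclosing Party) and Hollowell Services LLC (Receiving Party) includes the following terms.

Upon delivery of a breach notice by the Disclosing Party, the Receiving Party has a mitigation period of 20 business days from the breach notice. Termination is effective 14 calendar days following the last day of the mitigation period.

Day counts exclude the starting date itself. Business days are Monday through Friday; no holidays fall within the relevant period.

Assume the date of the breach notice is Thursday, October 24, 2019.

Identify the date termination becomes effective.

The last day of the mitigation period: 20 business days after Thursday, October 24, 2019, skipping weekends — Oct 25, Oct 28, Oct 29, Oct 30, …, Nov 19, Nov 20, Nov 21 — lands on Thursday, November 21, 2019.
The date termination becomes effective: November 21, 2019 + 14 days = December 5, 2019.

December 5, 2019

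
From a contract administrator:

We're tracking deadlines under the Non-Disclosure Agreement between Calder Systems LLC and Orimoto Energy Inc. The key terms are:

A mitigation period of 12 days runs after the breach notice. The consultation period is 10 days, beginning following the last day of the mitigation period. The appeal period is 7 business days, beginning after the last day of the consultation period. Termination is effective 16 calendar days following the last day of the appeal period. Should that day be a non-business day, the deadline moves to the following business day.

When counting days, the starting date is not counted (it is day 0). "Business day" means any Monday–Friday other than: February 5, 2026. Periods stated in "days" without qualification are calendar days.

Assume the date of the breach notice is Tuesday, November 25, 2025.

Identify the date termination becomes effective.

January 12, 2026

The last day of the mitigation period: 12 calendar days after November 25, 2025 is December 7, 2025.
The last day of the consultation period: 10 calendar days after December 7, 2025 is December 17, 2025.
From Wednesday, December 17, 2025, 7 business days (Dec 18, Dec 19, Dec 22, Dec 23, Dec 24, Dec 25, Dec 26, skipping weekends) brings us to Friday, December 26, 2025, which is the last day of the appeal period.
The date termination becomes effective: December 26, 2025 + 16 days = January 11, 2026. That falls on a Sunday, so it rolls to the next business day, Monday, January 12, 2026.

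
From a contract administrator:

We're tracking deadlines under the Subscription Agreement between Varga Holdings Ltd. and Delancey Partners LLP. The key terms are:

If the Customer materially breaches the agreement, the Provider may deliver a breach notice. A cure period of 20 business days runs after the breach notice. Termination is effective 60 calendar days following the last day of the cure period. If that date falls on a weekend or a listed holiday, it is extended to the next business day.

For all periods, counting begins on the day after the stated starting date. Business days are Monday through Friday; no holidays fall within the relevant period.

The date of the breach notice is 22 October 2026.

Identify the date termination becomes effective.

The last day of the cure period: 20 business days after Thursday, 22 October 2026, skipping weekends — Oct 23, Oct 26, Oct 27, Oct 28, …, Nov 17, Nov 18, Nov 19 — lands on Thursday, 19 November 2026.
The date termination becomes effective: 19 November 2026 + 60 days = 18 January 2027. 18 January 2027 is a Monday, so no roll-forward applies.

18 January 2027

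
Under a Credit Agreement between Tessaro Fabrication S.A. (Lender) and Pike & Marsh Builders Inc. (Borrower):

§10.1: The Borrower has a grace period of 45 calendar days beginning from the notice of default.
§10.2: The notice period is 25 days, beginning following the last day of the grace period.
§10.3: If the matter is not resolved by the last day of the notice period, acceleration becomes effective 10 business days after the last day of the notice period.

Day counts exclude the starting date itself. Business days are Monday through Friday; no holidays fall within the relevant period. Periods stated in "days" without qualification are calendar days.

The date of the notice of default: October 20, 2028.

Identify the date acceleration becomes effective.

January 12, 2029

The last day of the grace period: October 20, 2028 + 45 days = December 4, 2028.
Adding 25 calendar days to December 4, 2028 gives December 29, 2028, which is the last day of the notice period.
From Friday, December 29, 2028, 10 business days (Jan 1, Jan 2, Jan 3, Jan 4, Jan 5, Jan 8, Jan 9, Jan 10, Jan 11, Jan 12, skipping weekends) brings us to Friday, January 12, 2029, which is the date acceleration becomes effective.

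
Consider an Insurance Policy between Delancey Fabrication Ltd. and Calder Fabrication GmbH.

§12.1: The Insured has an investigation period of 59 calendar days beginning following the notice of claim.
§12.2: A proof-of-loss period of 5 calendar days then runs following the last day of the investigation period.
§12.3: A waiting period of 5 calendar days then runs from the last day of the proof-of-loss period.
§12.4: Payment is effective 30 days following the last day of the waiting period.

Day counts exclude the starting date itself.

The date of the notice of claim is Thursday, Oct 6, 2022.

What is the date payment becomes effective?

Adding 59 calendar days to Oct 6, 2022 gives Dec 4, 2022, which is the last day of the investigation period.
The last day of the proof-of-loss period: 5 calendar days after Dec 4, 2022 is Dec 9, 2022.
The last day of the waiting period: 5 calendar days after Dec 9, 2022 is Dec 14, 2022.
The date payment becomes effective: Dec 14, 2022 + 30 days = Jan 13, 2023.

Jan 13, 2023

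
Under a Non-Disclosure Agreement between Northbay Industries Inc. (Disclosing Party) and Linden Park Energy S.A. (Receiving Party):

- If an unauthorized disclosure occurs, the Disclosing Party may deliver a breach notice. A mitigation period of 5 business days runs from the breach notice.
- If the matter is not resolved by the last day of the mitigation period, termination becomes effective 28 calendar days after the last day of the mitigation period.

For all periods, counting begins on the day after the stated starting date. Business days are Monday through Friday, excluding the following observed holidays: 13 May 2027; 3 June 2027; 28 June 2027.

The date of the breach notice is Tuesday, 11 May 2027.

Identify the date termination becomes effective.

The last day of the mitigation period: 5 business days after Tuesday, 11 May 2027, skipping weekends and the listed holiday on May 13 — May 12, May 14, May 17, May 18, May 19 — lands on Wednesday, 19 May 2027.
The date termination becomes effective: 28 calendar days after 19 May 2027 is 16 June 2027.

16 June 2027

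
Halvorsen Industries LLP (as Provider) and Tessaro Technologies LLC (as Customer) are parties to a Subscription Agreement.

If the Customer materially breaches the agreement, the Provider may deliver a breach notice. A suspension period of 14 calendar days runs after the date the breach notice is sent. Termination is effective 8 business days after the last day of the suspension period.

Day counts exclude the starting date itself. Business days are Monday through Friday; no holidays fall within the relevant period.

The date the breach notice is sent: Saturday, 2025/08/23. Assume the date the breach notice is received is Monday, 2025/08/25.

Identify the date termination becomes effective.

2025/09/17

The last day of the suspension period: 2025/08/23 + 14 days = 2025/09/06.
The date termination becomes effective: counting 8 business days from Saturday, 2025/09/06 (Sep 8, Sep 9, Sep 10, Sep 11, Sep 12, Sep 15, Sep 16, Sep 17, skipping weekends) reaches Wednesday, 2025/09/17.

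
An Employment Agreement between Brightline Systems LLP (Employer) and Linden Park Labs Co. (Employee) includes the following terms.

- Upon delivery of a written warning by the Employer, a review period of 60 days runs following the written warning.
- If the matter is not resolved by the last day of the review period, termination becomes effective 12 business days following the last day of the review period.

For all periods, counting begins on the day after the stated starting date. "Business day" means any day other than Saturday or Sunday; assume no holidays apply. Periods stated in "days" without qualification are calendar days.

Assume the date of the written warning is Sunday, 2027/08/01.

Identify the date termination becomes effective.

Adding 60 calendar days to 2027/08/01 gives 2027/09/30, which is the last day of the review period.
From Thursday, 2027/09/30, 12 business days (Oct 1, Oct 4, Oct 5, Oct 6, …, Oct 14, Oct 15, Oct 18, skipping weekends) brings us to Monday, 2027/10/18, which is the date termination becomes effective.

2027/10/18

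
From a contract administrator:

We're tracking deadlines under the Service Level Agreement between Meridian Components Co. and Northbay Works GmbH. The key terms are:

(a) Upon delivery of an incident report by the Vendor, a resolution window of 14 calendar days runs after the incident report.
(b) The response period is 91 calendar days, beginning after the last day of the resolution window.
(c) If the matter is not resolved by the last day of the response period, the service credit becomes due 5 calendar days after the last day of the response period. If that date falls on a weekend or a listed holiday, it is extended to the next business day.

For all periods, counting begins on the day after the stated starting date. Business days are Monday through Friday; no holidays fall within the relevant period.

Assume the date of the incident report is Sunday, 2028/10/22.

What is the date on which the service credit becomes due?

The last day of the resolution window: 2028/10/22 + 14 days = 2028/11/05.
Adding 91 calendar days to 2028/11/05 gives 2029/02/04, which is the last day of the response period.
The date on which the service credit becomes due: 2029/02/04 + 5 days = 2029/02/09. 2029/02/09 is a Friday, so no roll-forward applies.

2029/02/09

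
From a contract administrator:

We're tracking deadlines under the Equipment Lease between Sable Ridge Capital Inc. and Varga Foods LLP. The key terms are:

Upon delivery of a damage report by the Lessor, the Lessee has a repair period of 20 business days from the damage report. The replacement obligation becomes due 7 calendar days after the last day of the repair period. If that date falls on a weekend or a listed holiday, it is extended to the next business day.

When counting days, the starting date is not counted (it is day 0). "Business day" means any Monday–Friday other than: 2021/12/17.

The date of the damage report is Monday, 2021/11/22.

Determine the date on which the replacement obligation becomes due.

The last day of the repair period: counting 20 business days from Monday, 2021/11/22 (Nov 23, Nov 24, Nov 25, Nov 26, …, Dec 16, Dec 20, Dec 21, skipping weekends and the listed holiday on Dec 17) reaches Tuesday, 2021/12/21.
The date on which the replacement obligation becomes due: 7 calendar days after 2021/12/21 is 2021/12/28. 2021/12/28 is a Tuesday and is not a listed holiday, so no roll-forward applies.

2021/12/28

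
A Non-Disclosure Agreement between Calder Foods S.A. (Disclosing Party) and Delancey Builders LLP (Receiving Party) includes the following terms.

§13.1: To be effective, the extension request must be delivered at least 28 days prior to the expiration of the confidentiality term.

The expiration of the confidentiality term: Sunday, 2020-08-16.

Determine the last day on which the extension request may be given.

2020-07-19

Counting back 28 calendar days from 2020-08-16 gives 2020-07-19.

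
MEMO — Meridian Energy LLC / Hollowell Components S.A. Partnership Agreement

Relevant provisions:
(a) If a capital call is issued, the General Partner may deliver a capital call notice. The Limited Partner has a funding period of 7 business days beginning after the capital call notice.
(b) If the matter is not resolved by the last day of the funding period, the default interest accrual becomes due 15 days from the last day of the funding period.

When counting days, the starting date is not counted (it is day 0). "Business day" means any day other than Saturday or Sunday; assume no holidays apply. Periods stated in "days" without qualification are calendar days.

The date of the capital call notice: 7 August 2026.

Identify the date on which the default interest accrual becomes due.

2 September 2026

The last day of the funding period: 7 business days after Friday, 7 August 2026, skipping weekends — Aug 10, Aug 11, Aug 12, Aug 13, Aug 14, Aug 17, Aug 18 — lands on Tuesday, 18 August 2026.
The date on which the default interest accrual becomes due: 15 calendar days after 18 August 2026 is 2 September 2026.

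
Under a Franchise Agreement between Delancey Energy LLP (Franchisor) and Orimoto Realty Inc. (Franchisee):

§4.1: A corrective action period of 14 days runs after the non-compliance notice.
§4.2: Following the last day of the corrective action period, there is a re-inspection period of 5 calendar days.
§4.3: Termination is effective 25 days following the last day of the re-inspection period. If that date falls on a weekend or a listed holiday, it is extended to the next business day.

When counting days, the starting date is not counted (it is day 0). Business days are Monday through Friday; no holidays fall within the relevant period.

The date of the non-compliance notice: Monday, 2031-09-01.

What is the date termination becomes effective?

2031-10-15

The last day of the corrective action period: 14 calendar days after 2031-09-01 is 2031-09-15.
The last day of the re-inspection period: 5 calendar days after 2031-09-15 is 2031-09-20.
The date termination becomes effective: 2031-09-20 + 25 days = 2031-10-15. 2031-10-15 is a Wednesday, so no roll-forward applies.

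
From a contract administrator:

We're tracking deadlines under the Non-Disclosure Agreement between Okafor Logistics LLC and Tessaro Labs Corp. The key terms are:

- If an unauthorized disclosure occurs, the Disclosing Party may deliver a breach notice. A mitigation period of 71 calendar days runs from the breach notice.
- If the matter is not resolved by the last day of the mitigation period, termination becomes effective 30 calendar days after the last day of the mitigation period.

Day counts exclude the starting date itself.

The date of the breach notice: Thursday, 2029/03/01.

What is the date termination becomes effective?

The last day of the mitigation period: 71 calendar days after 2029/03/01 is 2029/05/11.
The date termination becomes effective: 30 calendar days after 2029/05/11 is 2029/06/10.

2029/06/10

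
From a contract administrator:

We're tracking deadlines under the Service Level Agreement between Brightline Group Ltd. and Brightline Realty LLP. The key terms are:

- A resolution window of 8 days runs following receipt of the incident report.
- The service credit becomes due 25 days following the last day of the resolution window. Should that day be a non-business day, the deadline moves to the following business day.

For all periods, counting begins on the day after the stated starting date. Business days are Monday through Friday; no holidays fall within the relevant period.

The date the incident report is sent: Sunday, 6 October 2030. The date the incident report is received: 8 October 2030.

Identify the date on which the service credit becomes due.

11 November 2030

The last day of the resolution window: 8 calendar days after 8 October 2030 is 16 October 2030.
The date on which the service credit becomes due: 25 calendar days after 16 October 2030 is 10 November 2030. That falls on a Sunday, so it rolls to the next business day, Monday, 11 November 2030.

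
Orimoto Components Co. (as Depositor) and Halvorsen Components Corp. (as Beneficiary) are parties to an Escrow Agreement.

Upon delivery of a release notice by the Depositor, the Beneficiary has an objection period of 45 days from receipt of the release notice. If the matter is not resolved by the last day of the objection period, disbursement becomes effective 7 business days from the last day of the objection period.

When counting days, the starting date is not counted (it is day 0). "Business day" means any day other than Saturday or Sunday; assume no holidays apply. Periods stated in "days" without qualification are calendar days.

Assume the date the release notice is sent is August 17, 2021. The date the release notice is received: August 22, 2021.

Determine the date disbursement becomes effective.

The last day of the objection period: 45 calendar days after August 22, 2021 is October 6, 2021.
The date disbursement becomes effective: 7 business days after Wednesday, October 6, 2021, skipping weekends — Oct 7, Oct 8, Oct 11, Oct 12, Oct 13, Oct 14, Oct 15 — lands on Friday, October 15, 2021.

October 15, 2021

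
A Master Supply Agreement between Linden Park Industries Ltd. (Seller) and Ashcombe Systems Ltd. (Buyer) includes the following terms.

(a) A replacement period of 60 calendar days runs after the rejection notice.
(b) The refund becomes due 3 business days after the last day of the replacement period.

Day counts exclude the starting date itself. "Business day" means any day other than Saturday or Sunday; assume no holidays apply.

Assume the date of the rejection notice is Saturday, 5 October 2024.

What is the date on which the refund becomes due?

The last day of the replacement period: 5 October 2024 + 60 days = 4 December 2024.
The date on which the refund becomes due: counting 3 business days from Wednesday, 4 December 2024 (Dec 5, Dec 6, Dec 9, skipping weekends) reaches Monday, 9 December 2024.

9 December 2024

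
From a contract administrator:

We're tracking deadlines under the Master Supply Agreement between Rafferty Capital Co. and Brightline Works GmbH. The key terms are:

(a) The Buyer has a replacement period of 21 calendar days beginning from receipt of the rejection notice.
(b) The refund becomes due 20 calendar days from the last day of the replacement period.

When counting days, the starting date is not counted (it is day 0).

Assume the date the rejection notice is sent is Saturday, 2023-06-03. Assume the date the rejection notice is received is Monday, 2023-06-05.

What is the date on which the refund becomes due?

Adding 21 calendar days to 2023-06-05 gives 2023-06-26, which is the last day of the replacement period.
The date on which the refund becomes due: 2023-06-26 + 20 days = 2023-07-16.

2023-07-16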